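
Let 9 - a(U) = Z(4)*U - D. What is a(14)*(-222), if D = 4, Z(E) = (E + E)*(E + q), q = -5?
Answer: -27750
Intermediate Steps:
Z(E) = 2*E*(-5 + E) (Z(E) = (E + E)*(E - 5) = (2*E)*(-5 + E) = 2*E*(-5 + E))
a(U) = 13 + 8*U (a(U) = 9 - ((2*4*(-5 + 4))*U - 1*4) = 9 - ((2*4*(-1))*U - 4) = 9 - (-8*U - 4) = 9 - (-4 - 8*U) = 9 + (4 + 8*U) = 13 + 8*U)
a(14)*(-222) = (13 + 8*14)*(-222) = (13 + 112)*(-222) = 125*(-222) = -27750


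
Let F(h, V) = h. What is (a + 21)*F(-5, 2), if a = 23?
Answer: -220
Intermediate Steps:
(a + 21)*F(-5, 2) = (23 + 21)*(-5) = 44*(-5) = -220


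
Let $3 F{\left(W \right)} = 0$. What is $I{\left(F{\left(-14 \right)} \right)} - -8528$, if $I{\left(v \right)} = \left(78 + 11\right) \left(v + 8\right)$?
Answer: $9240$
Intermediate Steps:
$F{\left(W \right)} = 0$ ($F{\left(W \right)} = \frac{1}{3} \cdot 0 = 0$)
$I{\left(v \right)} = 712 + 89 v$ ($I{\left(v \right)} = 89 \left(8 + v\right) = 712 + 89 v$)
$I{\left(F{\left(-14 \right)} \right)} - -8528 = \left(712 + 89 \cdot 0\right) - -8528 = \left(712 + 0\right) + 8528 = 712 + 8528 = 9240$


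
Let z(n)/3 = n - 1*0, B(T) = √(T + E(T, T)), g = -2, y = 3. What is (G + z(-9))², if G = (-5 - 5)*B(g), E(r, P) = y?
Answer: 1369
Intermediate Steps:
E(r, P) = 3
B(T) = √(3 + T) (B(T) = √(T + 3) = √(3 + T))
z(n) = 3*n (z(n) = 3*(n - 1*0) = 3*(n + 0) = 3*n)
G = -10 (G = (-5 - 5)*√(3 - 2) = -10*√1 = -10*1 = -10)
(G + z(-9))² = (-10 + 3*(-9))² = (-10 - 27)² = (-37)² = 1369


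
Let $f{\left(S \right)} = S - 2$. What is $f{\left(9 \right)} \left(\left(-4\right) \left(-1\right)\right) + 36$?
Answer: $64$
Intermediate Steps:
$f{\left(S \right)} = -2 + S$
$f{\left(9 \right)} \left(\left(-4\right) \left(-1\right)\right) + 36 = \left(-2 + 9\right) \left(\left(-4\right) \left(-1\right)\right) + 36 = 7 \cdot 4 + 36 = 28 + 36 = 64$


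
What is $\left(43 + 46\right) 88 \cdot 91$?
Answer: $712712$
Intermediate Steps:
$\left(43 + 46\right) 88 \cdot 91 = 89 \cdot 88 \cdot 91 = 7832 \cdot 91 = 712712$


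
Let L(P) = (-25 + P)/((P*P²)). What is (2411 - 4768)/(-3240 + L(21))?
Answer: 21828177/30005644 ≈ 0.72747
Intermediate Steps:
L(P) = (-25 + P)/P³ (L(P) = (-25 + P)/(P³) = (-25 + P)/P³)
(2411 - 4768)/(-3240 + L(21)) = (2411 - 4768)/(-3240 + (-25 + 21)/21³) = -2357/(-3240 + (1/9261)*(-4)) = -2357/(-3240 - 4/9261) = -2357/(-30005644/9261) = -2357*(-9261/30005644) = 21828177/30005644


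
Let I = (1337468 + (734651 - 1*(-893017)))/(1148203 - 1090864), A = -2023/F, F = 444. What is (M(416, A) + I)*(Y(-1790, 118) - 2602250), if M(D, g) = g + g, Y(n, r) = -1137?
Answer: -470573824372955/4243086 ≈ -1.1090e+8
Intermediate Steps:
A = -2023/444 ≈ -4.5563
M(D, g) = 2*g
I = 2965136/57339 (I = (1337468 + (734651 + 893017))/57339 = (1337468 + 1627668)*(1/57339) = 2965136*(1/57339) = 2965136/57339 ≈ 51.712)
(M(416, A) + I)*(Y(-1790, 118) - 2602250) = (2*(-2023/444) + 2965136/57339)*(-1137 - 2602250) = (-2023/222 + 2965136/57339)*(-2603387) = (180754465/4243086)*(-2603387) = -470573824372955/4243086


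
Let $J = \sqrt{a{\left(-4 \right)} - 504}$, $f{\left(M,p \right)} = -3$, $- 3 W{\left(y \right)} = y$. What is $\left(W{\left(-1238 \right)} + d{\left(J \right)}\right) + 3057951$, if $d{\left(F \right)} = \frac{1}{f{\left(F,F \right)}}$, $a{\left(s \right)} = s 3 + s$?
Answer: $\frac{9175090}{3} \approx 3.0584 \cdot 10^{6}$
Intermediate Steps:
$a{\left(s \right)} = 4 s$ ($a{\left(s \right)} = 3 s + s = 4 s$)
$W{\left(y \right)} = - \frac{y}{3}$
$J = 2 i \sqrt{130}$ ($J = \sqrt{4 \left(-4\right) - 504} = \sqrt{-16 - 504} = \sqrt{-520} = 2 i \sqrt{130} \approx 22.803 i$)
$d{\left(F \right)} = - \frac{1}{3}$ ($d{\left(F \right)} = \frac{1}{-3} = - \frac{1}{3}$)
$\left(W{\left(-1238 \right)} + d{\left(J \right)}\right) + 3057951 = \left(\left(- \frac{1}{3}\right) \left(-1238\right) - \frac{1}{3}\right) + 3057951 = \left(\frac{1238}{3} - \frac{1}{3}\right) + 3057951 = \frac{1237}{3} + 3057951 = \frac{9175090}{3}$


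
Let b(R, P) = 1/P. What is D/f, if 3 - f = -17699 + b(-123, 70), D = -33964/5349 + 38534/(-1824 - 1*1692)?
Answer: -1898958775/1942049271723 ≈ -0.00097781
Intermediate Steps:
D = -54255965/3134514 (D = -33964*1/5349 + 38534/(-1824 - 1692) = -33964/5349 + 38534/(-3516) = -33964/5349 + 38534*(-1/3516) = -33964/5349 - 19267/1758 = -54255965/3134514 ≈ -17.309)
f = 1239139/70 (f = 3 - (-17699 + 1/70) = 3 - 1*(-1238929/70) = 3 + 1238929/70 = 1239139/70 ≈ 17702.)
D/f = -54255965/(3134514*1239139/70) = -54255965/3134514*70/1239139 = -1898958775/1942049271723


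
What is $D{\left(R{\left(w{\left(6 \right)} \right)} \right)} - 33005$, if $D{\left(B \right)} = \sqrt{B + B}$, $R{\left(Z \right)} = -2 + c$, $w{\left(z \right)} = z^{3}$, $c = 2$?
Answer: $-33005$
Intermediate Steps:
$R{\left(Z \right)} = 0$ ($R{\left(Z \right)} = -2 + 2 = 0$)
$D{\left(B \right)} = \sqrt{2} \sqrt{B}$ ($D{\left(B \right)} = \sqrt{2 B} = \sqrt{2} \sqrt{B}$)
$D{\left(R{\left(w{\left(6 \right)} \right)} \right)} - 33005 = \sqrt{2} \sqrt{0} - 33005 = \sqrt{2} \cdot 0 - 33005 = 0 - 33005 = -33005$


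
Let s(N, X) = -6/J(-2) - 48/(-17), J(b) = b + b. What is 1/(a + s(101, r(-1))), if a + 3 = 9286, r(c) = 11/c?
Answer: 34/315769 ≈ 0.00010767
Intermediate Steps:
a = 9283 (a = -3 + 9286 = 9283)
J(b) = 2*b
s(N, X) = 147/34 (s(N, X) = -6/(2*(-2)) - 48/(-17) = -6/(-4) - 48*(-1/17) = -6*(-1/4) + 48/17 = 3/2 + 48/17 = 147/34)
1/(a + s(101, r(-1))) = 1/(9283 + 147/34) = 1/(315769/34) = 34/315769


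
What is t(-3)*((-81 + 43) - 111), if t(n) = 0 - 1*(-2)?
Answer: -298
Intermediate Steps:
t(n) = 2 (t(n) = 0 + 2 = 2)
t(-3)*((-81 + 43) - 111) = 2*((-81 + 43) - 111) = 2*(-38 - 111) = 2*(-149) = -298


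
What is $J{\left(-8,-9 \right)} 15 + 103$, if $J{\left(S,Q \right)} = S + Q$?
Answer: $-152$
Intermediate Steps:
$J{\left(S,Q \right)} = Q + S$
$J{\left(-8,-9 \right)} 15 + 103 = \left(-9 - 8\right) 15 + 103 = \left(-17\right) 15 + 103 = -255 + 103 = -152$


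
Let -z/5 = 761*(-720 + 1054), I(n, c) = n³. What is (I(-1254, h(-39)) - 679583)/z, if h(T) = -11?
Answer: 1972614647/1270870 ≈ 1552.2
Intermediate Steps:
z = -1270870 (z = -3805*(-720 + 1054) = -3805*334 = -5*254174 = -1270870)
(I(-1254, h(-39)) - 679583)/z = ((-1254)³ - 679583)/(-1270870) = (-1971935064 - 679583)*(-1/1270870) = -1972614647*(-1/1270870) = 1972614647/1270870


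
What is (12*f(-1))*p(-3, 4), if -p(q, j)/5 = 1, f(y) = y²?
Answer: -60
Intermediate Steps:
p(q, j) = -5 (p(q, j) = -5*1 = -5)
(12*f(-1))*p(-3, 4) = (12*(-1)²)*(-5) = (12*1)*(-5) = 12*(-5) = -60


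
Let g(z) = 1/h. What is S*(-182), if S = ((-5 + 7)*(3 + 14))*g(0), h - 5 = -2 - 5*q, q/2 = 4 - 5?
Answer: -476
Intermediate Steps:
q = -2 (q = 2*(4 - 5) = 2*(-1) = -2)
h = 13 (h = 5 + (-2 - 5*(-2)) = 5 + (-2 + 10) = 5 + 8 = 13)
g(z) = 1/13
S = 34/13 (S = ((-5 + 7)*(3 + 14))*(1/13) = (2*17)*(1/13) = 34*(1/13) = 34/13 ≈ 2.6154)
S*(-182) = (34/13)*(-182) = -476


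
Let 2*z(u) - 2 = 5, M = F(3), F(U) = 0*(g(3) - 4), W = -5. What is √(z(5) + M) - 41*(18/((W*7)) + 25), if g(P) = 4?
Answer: -35137/35 + √14/2 ≈ -1002.0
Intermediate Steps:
F(U) = 0 (F(U) = 0*(4 - 4) = 0*0 = 0)
M = 0
z(u) = 7/2 (z(u) = 1 + (½)*5 = 1 + 5/2 = 7/2)
√(z(5) + M) - 41*(18/((W*7)) + 25) = √(7/2 + 0) - 41*(18/((-5*7)) + 25) = √(7/2) - 41*(18/(-35) + 25) = √14/2 - 41*(18*(-1/35) + 25) = √14/2 - 41*(-18/35 + 25) = √14/2 - 41*857/35 = √14/2 - 35137/35 = -35137/35 + √14/2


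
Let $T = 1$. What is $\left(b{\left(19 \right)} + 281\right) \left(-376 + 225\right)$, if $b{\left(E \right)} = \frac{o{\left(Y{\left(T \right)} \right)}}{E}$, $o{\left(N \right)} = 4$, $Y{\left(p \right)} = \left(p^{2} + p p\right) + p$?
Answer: $- \frac{806793}{19} \approx -42463.0$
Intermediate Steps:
$Y{\left(p \right)} = p + 2 p^{2}$ ($Y{\left(p \right)} = \left(p^{2} + p^{2}\right) + p = 2 p^{2} + p = p + 2 p^{2}$)
$b{\left(E \right)} = \frac{4}{E}$
$\left(b{\left(19 \right)} + 281\right) \left(-376 + 225\right) = \left(\frac{4}{19} + 281\right) \left(-376 + 225\right) = \left(4 \cdot \frac{1}{19} + 281\right) \left(-151\right) = \left(\frac{4}{19} + 281\right) \left(-151\right) = \frac{5343}{19} \left(-151\right) = - \frac{806793}{19}$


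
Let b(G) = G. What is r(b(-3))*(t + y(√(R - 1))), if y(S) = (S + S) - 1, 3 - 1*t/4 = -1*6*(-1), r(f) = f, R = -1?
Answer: 39 - 6*I*√2 ≈ 39.0 - 8.4853*I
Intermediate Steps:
t = -12 (t = 12 - 4*(-1*6)*(-1) = 12 - (-24)*(-1) = 12 - 4*6 = 12 - 24 = -12)
y(S) = -1 + 2*S (y(S) = 2*S - 1 = -1 + 2*S)
r(b(-3))*(t + y(√(R - 1))) = -3*(-12 + (-1 + 2*√(-1 - 1))) = -3*(-12 + (-1 + 2*√(-2))) = -3*(-12 + (-1 + 2*(I*√2))) = -3*(-12 + (-1 + 2*I*√2)) = -3*(-13 + 2*I*√2) = 39 - 6*I*√2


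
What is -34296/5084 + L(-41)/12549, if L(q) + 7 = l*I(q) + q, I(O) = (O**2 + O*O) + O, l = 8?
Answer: -24629402/5316593 ≈ -4.6326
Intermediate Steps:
I(O) = O + 2*O**2 (I(O) = (O**2 + O**2) + O = 2*O**2 + O = O + 2*O**2)
L(q) = -7 + q + 8*q*(1 + 2*q) (L(q) = -7 + (8*(q*(1 + 2*q)) + q) = -7 + (8*q*(1 + 2*q) + q) = -7 + (q + 8*q*(1 + 2*q)) = -7 + q + 8*q*(1 + 2*q))
-34296/5084 + L(-41)/12549 = -34296/5084 + (-7 + 9*(-41) + 16*(-41)**2)/12549 = -34296*1/5084 + (-7 - 369 + 16*1681)*(1/12549) = -8574/1271 + (-7 - 369 + 26896)*(1/12549) = -8574/1271 + 26520*(1/12549) = -8574/1271 + 8840/4183 = -24629402/5316593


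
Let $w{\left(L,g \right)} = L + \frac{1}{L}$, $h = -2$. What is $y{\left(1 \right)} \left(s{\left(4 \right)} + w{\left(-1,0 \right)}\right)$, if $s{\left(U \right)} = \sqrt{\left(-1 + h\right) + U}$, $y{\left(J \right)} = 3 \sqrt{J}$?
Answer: $-3$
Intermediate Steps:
$s{\left(U \right)} = \sqrt{-3 + U}$ ($s{\left(U \right)} = \sqrt{\left(-1 - 2\right) + U} = \sqrt{-3 + U}$)
$y{\left(1 \right)} \left(s{\left(4 \right)} + w{\left(-1,0 \right)}\right) = 3 \sqrt{1} \left(\sqrt{-3 + 4} - \left(1 - \frac{1}{-1}\right)\right) = 3 \cdot 1 \left(\sqrt{1} - 2\right) = 3 \left(1 - 2\right) = 3 \left(-1\right) = -3$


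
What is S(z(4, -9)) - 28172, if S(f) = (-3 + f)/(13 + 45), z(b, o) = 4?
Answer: -1633975/58 ≈ -28172.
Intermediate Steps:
S(f) = -3/58 + f/58 (S(f) = (-3 + f)/58 = (-3 + f)*(1/58) = -3/58 + f/58)
S(z(4, -9)) - 28172 = (-3/58 + (1/58)*4) - 28172 = (-3/58 + 2/29) - 28172 = 1/58 - 28172 = -1633975/58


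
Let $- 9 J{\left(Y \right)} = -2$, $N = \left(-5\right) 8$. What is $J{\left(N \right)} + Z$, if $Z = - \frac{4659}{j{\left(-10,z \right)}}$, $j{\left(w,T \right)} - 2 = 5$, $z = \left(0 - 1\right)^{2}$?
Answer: $- \frac{41917}{63} \approx -665.35$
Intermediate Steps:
$N = -40$
$J{\left(Y \right)} = \frac{2}{9}$ ($J{\left(Y \right)} = \left(- \frac{1}{9}\right) \left(-2\right) = \frac{2}{9}$)
$z = 1$ ($z = \left(-1\right)^{2} = 1$)
$j{\left(w,T \right)} = 7$ ($j{\left(w,T \right)} = 2 + 5 = 7$)
$Z = - \frac{4659}{7} \approx -665.57$
$J{\left(N \right)} + Z = \frac{2}{9} - \frac{4659}{7} = - \frac{41917}{63}$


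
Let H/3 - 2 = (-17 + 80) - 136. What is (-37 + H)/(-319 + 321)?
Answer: -125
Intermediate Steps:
H = -213 (H = 6 + 3*((-17 + 80) - 136) = 6 + 3*(63 - 136) = 6 + 3*(-73) = 6 - 219 = -213)
(-37 + H)/(-319 + 321) = (-37 - 213)/(-319 + 321) = -250/2 = -250*½ = -125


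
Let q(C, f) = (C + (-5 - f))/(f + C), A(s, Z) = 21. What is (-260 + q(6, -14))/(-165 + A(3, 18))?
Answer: 2095/1152 ≈ 1.8186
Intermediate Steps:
q(C, f) = (-5 + C - f)/(C + f)
(-260 + q(6, -14))/(-165 + A(3, 18)) = (-260 + (-5 + 6 - 1*(-14))/(6 - 14))/(-165 + 21) = (-260 + (-5 + 6 + 14)/(-8))/(-144) = (-260 - 1/8*15)*(-1/144) = (-260 - 15/8)*(-1/144) = -2095/8*(-1/144) = 2095/1152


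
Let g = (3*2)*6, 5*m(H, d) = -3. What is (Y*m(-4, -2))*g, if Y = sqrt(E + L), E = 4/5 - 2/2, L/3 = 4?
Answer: -108*sqrt(295)/25 ≈ -74.198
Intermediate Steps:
L = 12 (L = 3*4 = 12)
E = -1/5 (E = 4*(1/5) - 2*1/2 = 4/5 - 1 = -1/5 ≈ -0.20000)
m(H, d) = -3/5 (m(H, d) = (1/5)*(-3) = -3/5)
g = 36 (g = 6*6 = 36)
Y = sqrt(295)/5 (Y = sqrt(-1/5 + 12) = sqrt(59/5) = sqrt(295)/5 ≈ 3.4351)
(Y*m(-4, -2))*g = ((sqrt(295)/5)*(-3/5))*36 = -3*sqrt(295)/25*36 = -108*sqrt(295)/25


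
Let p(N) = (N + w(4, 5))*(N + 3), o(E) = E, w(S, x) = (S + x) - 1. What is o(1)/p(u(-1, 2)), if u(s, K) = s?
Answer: 1/14 ≈ 0.071429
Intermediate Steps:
w(S, x) = -1 + S + x
p(N) = (3 + N)*(8 + N) (p(N) = (N + (-1 + 4 + 5))*(N + 3) = (N + 8)*(3 + N) = (8 + N)*(3 + N) = (3 + N)*(8 + N))
o(1)/p(u(-1, 2)) = 1/(24 + (-1)² + 11*(-1)) = 1/(24 + 1 - 11) = 1/14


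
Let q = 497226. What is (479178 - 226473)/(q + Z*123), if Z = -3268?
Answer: 84235/31754 ≈ 2.6527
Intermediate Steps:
(479178 - 226473)/(q + Z*123) = (479178 - 226473)/(497226 - 3268*123) = 252705/(497226 - 401964) = 252705/95262 = 252705*(1/95262) = 84235/31754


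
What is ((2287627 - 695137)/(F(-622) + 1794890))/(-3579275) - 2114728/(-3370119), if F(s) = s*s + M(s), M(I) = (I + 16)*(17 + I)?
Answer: 2463519349885303/3925968577463030 ≈ 0.62749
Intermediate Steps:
M(I) = (16 + I)*(17 + I)
F(s) = 272 + 2*s**2 + 33*s (F(s) = s*s + (272 + s**2 + 33*s) = s**2 + (272 + s**2 + 33*s) = 272 + 2*s**2 + 33*s)
((2287627 - 695137)/(F(-622) + 1794890))/(-3579275) - 2114728/(-3370119) = ((2287627 - 695137)/((272 + 2*(-622)**2 + 33*(-622)) + 1794890))/(-3579275) - 2114728/(-3370119) = (1592490/((272 + 2*386884 - 20526) + 1794890))*(-1/3579275) - 2114728*(-1/3370119) = (1592490/((272 + 773768 - 20526) + 1794890))*(-1/3579275) + 2114728/3370119 = (1592490/(753514 + 1794890))*(-1/3579275) + 2114728/3370119 = (1592490/2548404)*(-1/3579275) + 2114728/3370119 = (1592490*(1/2548404))*(-1/3579275) + 2114728/3370119 = (265415/424734)*(-1/3579275) + 2114728/3370119 = -53083/304047957570 + 2114728/3370119 = 2463519349885303/3925968577463030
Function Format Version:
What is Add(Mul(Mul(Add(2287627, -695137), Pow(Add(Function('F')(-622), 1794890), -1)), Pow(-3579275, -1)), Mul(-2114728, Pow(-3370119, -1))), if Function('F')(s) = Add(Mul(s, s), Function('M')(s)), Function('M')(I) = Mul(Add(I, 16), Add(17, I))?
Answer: Rational(2463519349885303, 3925968577463030) ≈ 0.62749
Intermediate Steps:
Function('M')(I) = Mul(Add(16, I), Add(17, I))
Function('F')(s) = Add(272, Mul(2, Pow(s, 2)), Mul(33, s)) (Function('F')(s) = Add(Mul(s, s), Add(272, Pow(s, 2), Mul(33, s))) = Add(Pow(s, 2), Add(272, Pow(s, 2), Mul(33, s))) = Add(272, Mul(2, Pow(s, 2)), Mul(33, s)))
Add(Mul(Mul(Add(2287627, -695137), Pow(Add(Function('F')(-622), 1794890), -1)), Pow(-3579275, -1)), Mul(-2114728, Pow(-3370119, -1))) = Add(Mul(Mul(Add(2287627, -695137), Pow(Add(Add(272, Mul(2, Pow(-622, 2)), Mul(33, -622)), 1794890), -1)), Pow(-3579275, -1)), Mul(-2114728, Pow(-3370119, -1))) = Add(Mul(Mul(1592490, Pow(Add(Add(272, Mul(2, 386884), -20526), 1794890), -1)), Rational(-1, 3579275)), Mul(-2114728, Rational(-1, 3370119))) = Add(Mul(Mul(1592490, Pow(Add(Add(272, 773768, -20526), 1794890), -1)), Rational(-1, 3579275)), Rational(2114728, 3370119)) = Add(Mul(Mul(1592490, Pow(Add(753514, 1794890), -1)), Rational(-1, 3579275)), Rational(2114728, 3370119)) = Add(Mul(Mul(1592490, Pow(2548404, -1)), Rational(-1, 3579275)), Rational(2114728, 3370119)) = Add(Mul(Mul(1592490, Rational(1, 2548404)), Rational(-1, 3579275)), Rational(2114728, 3370119)) = Add(Mul(Rational(265415, 424734), Rational(-1, 3579275)), Rational(2114728, 3370119)) = Add(Rational(-53083, 304047957570), Rational(2114728, 3370119)) = Rational(2463519349885303, 3925968577463030)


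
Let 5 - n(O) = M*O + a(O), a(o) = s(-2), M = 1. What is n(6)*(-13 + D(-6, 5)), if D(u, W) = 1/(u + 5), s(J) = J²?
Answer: 70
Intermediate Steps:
a(o) = 4 (a(o) = (-2)² = 4)
D(u, W) = 1/(5 + u)
n(O) = 1 - O (n(O) = 5 - (1*O + 4) = 5 - (O + 4) = 5 - (4 + O) = 5 + (-4 - O) = 1 - O)
n(6)*(-13 + D(-6, 5)) = (1 - 1*6)*(-13 + 1/(5 - 6)) = (1 - 6)*(-13 + 1/(-1)) = -5*(-13 - 1) = -5*(-14) = 70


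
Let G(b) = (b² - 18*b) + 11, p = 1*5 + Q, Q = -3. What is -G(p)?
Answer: 21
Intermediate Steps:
p = 2 (p = 1*5 - 3 = 5 - 3 = 2)
G(b) = 11 + b² - 18*b
-G(p) = -(11 + 2² - 18*2) = -(11 + 4 - 36) = -1*(-21) = 21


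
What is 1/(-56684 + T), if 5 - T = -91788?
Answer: 1/35109 ≈ 2.8483e-5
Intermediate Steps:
T = 91793 (T = 5 - 1*(-91788) = 5 + 91788 = 91793)
1/(-56684 + T) = 1/(-56684 + 91793) = 1/35109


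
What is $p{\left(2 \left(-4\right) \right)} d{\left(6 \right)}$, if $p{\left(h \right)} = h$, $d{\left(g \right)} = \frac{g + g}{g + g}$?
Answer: $-8$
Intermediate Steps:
$d{\left(g \right)} = 1$ ($d{\left(g \right)} = \frac{2 g}{2 g} = 2 g \frac{1}{2 g} = 1$)
$p{\left(2 \left(-4\right) \right)} d{\left(6 \right)} = 2 \left(-4\right) 1 = \left(-8\right) 1 = -8$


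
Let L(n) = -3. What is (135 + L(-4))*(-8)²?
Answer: 8448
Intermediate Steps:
(135 + L(-4))*(-8)² = (135 - 3)*(-8)² = 132*64 = 8448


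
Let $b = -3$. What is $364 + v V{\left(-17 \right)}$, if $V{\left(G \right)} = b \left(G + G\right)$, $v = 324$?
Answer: $33412$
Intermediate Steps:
$V{\left(G \right)} = - 6 G$ ($V{\left(G \right)} = - 3 \left(G + G\right) = - 3 \cdot 2 G = - 6 G$)
$364 + v V{\left(-17 \right)} = 364 + 324 \left(\left(-6\right) \left(-17\right)\right) = 364 + 324 \cdot 102 = 364 + 33048 = 33412$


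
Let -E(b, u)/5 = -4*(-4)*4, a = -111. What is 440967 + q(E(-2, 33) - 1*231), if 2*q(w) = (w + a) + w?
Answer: 880721/2 ≈ 4.4036e+5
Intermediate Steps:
E(b, u) = -320 (E(b, u) = -5*(-4*(-4))*4 = -80*4 = -5*64 = -320)
q(w) = -111/2 + w (q(w) = ((w - 111) + w)/2 = ((-111 + w) + w)/2 = (-111 + 2*w)/2 = -111/2 + w)
440967 + q(E(-2, 33) - 1*231) = 440967 + (-111/2 + (-320 - 1*231)) = 440967 + (-111/2 + (-320 - 231)) = 440967 + (-111/2 - 551) = 440967 - 1213/2 = 880721/2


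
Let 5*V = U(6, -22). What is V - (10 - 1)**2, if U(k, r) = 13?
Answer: -392/5 ≈ -78.400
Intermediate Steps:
V = 13/5 (V = (1/5)*13 = 13/5 ≈ 2.6000)
V - (10 - 1)**2 = 13/5 - (10 - 1)**2 = 13/5 - 1*9**2 = 13/5 - 1*81 = 13/5 - 81 = -392/5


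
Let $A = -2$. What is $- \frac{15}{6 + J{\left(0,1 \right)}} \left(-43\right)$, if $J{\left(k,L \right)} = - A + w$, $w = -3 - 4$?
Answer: $645$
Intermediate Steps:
$w = -7$ ($w = -3 - 4 = -7$)
$J{\left(k,L \right)} = -5$ ($J{\left(k,L \right)} = \left(-1\right) \left(-2\right) - 7 = 2 - 7 = -5$)
$- \frac{15}{6 + J{\left(0,1 \right)}} \left(-43\right) = - \frac{15}{6 - 5} \left(-43\right) = - \frac{15}{1} \left(-43\right) = \left(-15\right) 1 \left(-43\right) = \left(-15\right) \left(-43\right) = 645$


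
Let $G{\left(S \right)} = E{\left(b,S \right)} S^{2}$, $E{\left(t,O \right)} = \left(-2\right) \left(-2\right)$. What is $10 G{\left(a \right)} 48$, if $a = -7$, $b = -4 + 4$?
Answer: $94080$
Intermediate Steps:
$b = 0$
$E{\left(t,O \right)} = 4$
$G{\left(S \right)} = 4 S^{2}$
$10 G{\left(a \right)} 48 = 10 \cdot 4 \left(-7\right)^{2} \cdot 48 = 10 \cdot 4 \cdot 49 \cdot 48 = 10 \cdot 196 \cdot 48 = 1960 \cdot 48 = 94080$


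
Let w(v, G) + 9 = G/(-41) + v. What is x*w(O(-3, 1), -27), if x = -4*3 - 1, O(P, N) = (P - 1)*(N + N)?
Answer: 8710/41 ≈ 212.44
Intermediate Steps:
O(P, N) = 2*N*(-1 + P) (O(P, N) = (-1 + P)*(2*N) = 2*N*(-1 + P))
x = -13 (x = -12 - 1 = -13)
w(v, G) = -9 + v - G/41 (w(v, G) = -9 + (G/(-41) + v) = -9 + (-G/41 + v) = -9 + (v - G/41) = -9 + v - G/41)
x*w(O(-3, 1), -27) = -13*(-9 + 2*1*(-1 - 3) - 1/41*(-27)) = -13*(-9 + 2*1*(-4) + 27/41) = -13*(-9 - 8 + 27/41) = -13*(-670/41) = 8710/41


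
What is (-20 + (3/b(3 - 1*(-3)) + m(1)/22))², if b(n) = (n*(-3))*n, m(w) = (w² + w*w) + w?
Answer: 62047129/156816 ≈ 395.67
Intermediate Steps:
m(w) = w + 2*w² (m(w) = (w² + w²) + w = 2*w² + w = w + 2*w²)
b(n) = -3*n² (b(n) = (-3*n)*n = -3*n²)
(-20 + (3/b(3 - 1*(-3)) + m(1)/22))² = (-20 + (3/((-3*(3 - 1*(-3))²)) + (1*(1 + 2*1))/22))² = (-20 + (3/((-3*(3 + 3)²)) + (1*(1 + 2))*(1/22)))² = (-20 + (3/((-3*6²)) + (1*3)*(1/22)))² = (-20 + (3/((-3*36)) + 3*(1/22)))² = (-20 + (3/(-108) + 3/22))² = (-20 + (3*(-1/108) + 3/22))² = (-20 + (-1/36 + 3/22))² = (-20 + 43/396)² = (-7877/396)² = 62047129/156816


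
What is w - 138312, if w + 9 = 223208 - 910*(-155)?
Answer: 225937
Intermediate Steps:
w = 364249 (w = -9 + (223208 - 910*(-155)) = -9 + (223208 - 1*(-141050)) = -9 + (223208 + 141050) = -9 + 364258 = 364249)
w - 138312 = 364249 - 138312 = 225937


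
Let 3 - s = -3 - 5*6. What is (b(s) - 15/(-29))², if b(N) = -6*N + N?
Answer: 27092025/841 ≈ 32214.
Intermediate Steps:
s = 36 (s = 3 - (-3 - 5*6) = 3 - (-3 - 30) = 3 - 1*(-33) = 3 + 33 = 36)
b(N) = -5*N
(b(s) - 15/(-29))² = (-5*36 - 15/(-29))² = (-180 - 15*(-1/29))² = (-180 + 15/29)² = (-5205/29)² = 27092025/841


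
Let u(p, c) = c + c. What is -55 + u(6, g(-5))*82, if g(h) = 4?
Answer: 601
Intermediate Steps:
u(p, c) = 2*c
-55 + u(6, g(-5))*82 = -55 + (2*4)*82 = -55 + 8*82 = -55 + 656 = 601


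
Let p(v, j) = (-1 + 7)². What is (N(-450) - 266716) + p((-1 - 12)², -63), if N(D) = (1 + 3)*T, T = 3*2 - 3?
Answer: -266668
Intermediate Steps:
T = 3 (T = 6 - 3 = 3)
p(v, j) = 36 (p(v, j) = 6² = 36)
N(D) = 12 (N(D) = (1 + 3)*3 = 4*3 = 12)
(N(-450) - 266716) + p((-1 - 12)², -63) = (12 - 266716) + 36 = -266704 + 36 = -266668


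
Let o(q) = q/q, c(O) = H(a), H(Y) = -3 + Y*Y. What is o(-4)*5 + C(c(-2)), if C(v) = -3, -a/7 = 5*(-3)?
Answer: 2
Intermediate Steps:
a = 105 (a = -35*(-3) = -7*(-15) = 105)
H(Y) = -3 + Y²
c(O) = 11022 (c(O) = -3 + 105² = -3 + 11025 = 11022)
o(q) = 1
o(-4)*5 + C(c(-2)) = 1*5 - 3 = 5 - 3 = 2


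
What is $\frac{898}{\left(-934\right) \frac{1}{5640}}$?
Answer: $- \frac{2532360}{467} \approx -5422.6$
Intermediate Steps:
$\frac{898}{\left(-934\right) \frac{1}{5640}} = \frac{898}{- \frac{467}{2820}} = 898 \left(- \frac{2820}{467}\right) = - \frac{2532360}{467}$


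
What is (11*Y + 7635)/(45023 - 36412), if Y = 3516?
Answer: 46311/8611 ≈ 5.3781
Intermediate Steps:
(11*Y + 7635)/(45023 - 36412) = (11*3516 + 7635)/(45023 - 36412) = (38676 + 7635)/8611 = 46311*(1/8611) = 46311/8611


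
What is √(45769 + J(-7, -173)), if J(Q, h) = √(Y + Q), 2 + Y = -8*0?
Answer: √(45769 + 3*I) ≈ 213.94 + 0.007*I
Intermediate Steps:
Y = -2 (Y = -2 - 8*0 = -2 + 0 = -2)
J(Q, h) = √(-2 + Q)
√(45769 + J(-7, -173)) = √(45769 + √(-2 - 7)) = √(45769 + √(-9)) = √(45769 + 3*I)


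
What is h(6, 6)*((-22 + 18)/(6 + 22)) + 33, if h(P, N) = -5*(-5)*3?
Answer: 156/7 ≈ 22.286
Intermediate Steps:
h(P, N) = 75 (h(P, N) = 25*3 = 75)
h(6, 6)*((-22 + 18)/(6 + 22)) + 33 = 75*((-22 + 18)/(6 + 22)) + 33 = 75*(-4/28) + 33 = 75*(-4*1/28) + 33 = 75*(-1/7) + 33 = -75/7 + 33 = 156/7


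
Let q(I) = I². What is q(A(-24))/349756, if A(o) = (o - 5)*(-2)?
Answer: 841/87439 ≈ 0.0096181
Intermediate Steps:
A(o) = 10 - 2*o (A(o) = (-5 + o)*(-2) = 10 - 2*o)
q(A(-24))/349756 = (10 - 2*(-24))²/349756 = (10 + 48)²*(1/349756) = 58²*(1/349756) = 3364*(1/349756) = 841/87439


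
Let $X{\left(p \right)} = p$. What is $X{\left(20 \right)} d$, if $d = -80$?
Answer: $-1600$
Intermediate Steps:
$X{\left(20 \right)} d = 20 \left(-80\right) = -1600$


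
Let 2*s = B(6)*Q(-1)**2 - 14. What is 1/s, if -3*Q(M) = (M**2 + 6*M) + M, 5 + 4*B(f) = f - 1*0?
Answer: -2/13 ≈ -0.15385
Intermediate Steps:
B(f) = -5/4 + f/4 (B(f) = -5/4 + (f - 1*0)/4 = -5/4 + (f + 0)/4 = -5/4 + f/4)
Q(M) = -7*M/3 - M**2/3 (Q(M) = -((M**2 + 6*M) + M)/3 = -(M**2 + 7*M)/3 = -7*M/3 - M**2/3)
s = -13/2 (s = ((-5/4 + (1/4)*6)*(-1/3*(-1)*(7 - 1))**2 - 14)/2 = ((-5/4 + 3/2)*(-1/3*(-1)*6)**2 - 14)/2 = ((1/4)*2**2 - 14)/2 = ((1/4)*4 - 14)/2 = (1 - 14)/2 = (1/2)*(-13) = -13/2 ≈ -6.5000)
1/s = 1/(-13/2) = -2/13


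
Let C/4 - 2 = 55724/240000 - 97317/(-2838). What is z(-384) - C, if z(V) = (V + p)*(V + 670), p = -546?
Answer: -171651329033/645000 ≈ -2.6613e+5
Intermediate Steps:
z(V) = (-546 + V)*(670 + V) (z(V) = (V - 546)*(V + 670) = (-546 + V)*(670 + V))
C = 94229033/645000 (C = 8 + 4*(55724/240000 - 97317/(-2838)) = 8 + 4*(55724*(1/240000) - 97317*(-1/2838)) = 8 + 4*(13931/60000 + 2949/86) = 8 + 4*(89069033/2580000) = 8 + 89069033/645000 = 94229033/645000 ≈ 146.09)
z(-384) - C = (-365820 + (-384)² + 124*(-384)) - 1*94229033/645000 = (-365820 + 147456 - 47616) - 94229033/645000 = -265980 - 94229033/645000 = -171651329033/645000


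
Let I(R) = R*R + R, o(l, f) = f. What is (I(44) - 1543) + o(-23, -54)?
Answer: 383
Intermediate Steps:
I(R) = R + R² (I(R) = R² + R = R + R²)
(I(44) - 1543) + o(-23, -54) = (44*(1 + 44) - 1543) - 54 = (44*45 - 1543) - 54 = (1980 - 1543) - 54 = 437 - 54 = 383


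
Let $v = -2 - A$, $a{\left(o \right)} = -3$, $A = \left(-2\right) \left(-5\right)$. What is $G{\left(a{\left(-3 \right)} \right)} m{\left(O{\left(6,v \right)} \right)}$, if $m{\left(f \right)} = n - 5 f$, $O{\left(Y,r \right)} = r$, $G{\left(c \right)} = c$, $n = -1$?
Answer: $-177$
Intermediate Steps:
$A = 10$
$v = -12$ ($v = -2 - 10 = -12$)
$m{\left(f \right)} = -1 - 5 f$
$G{\left(a{\left(-3 \right)} \right)} m{\left(O{\left(6,v \right)} \right)} = - 3 \left(-1 - -60\right) = - 3 \left(-1 + 60\right) = \left(-3\right) 59 = -177$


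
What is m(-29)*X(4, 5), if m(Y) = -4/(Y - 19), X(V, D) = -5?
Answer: -5/12 ≈ -0.41667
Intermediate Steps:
m(Y) = -4/(-19 + Y)
m(-29)*X(4, 5) = -4/(-19 - 29)*(-5) = -4/(-48)*(-5) = -4*(-1/48)*(-5) = (1/12)*(-5) = -5/12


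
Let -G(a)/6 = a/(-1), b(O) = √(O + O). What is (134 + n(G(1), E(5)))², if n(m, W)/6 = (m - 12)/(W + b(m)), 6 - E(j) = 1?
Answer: 2455396/169 + 224928*√3/169 ≈ 16834.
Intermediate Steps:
E(j) = 5 (E(j) = 6 - 1*1 = 6 - 1 = 5)
b(O) = √2*√O (b(O) = √(2*O) = √2*√O)
G(a) = 6*a (G(a) = -6*a/(-1) = -6*a*(-1) = -(-6)*a = 6*a)
n(m, W) = 6*(-12 + m)/(W + √2*√m) (n(m, W) = 6*((m - 12)/(W + √2*√m)) = 6*((-12 + m)/(W + √2*√m)) = 6*(-12 + m)/(W + √2*√m))
(134 + n(G(1), E(5)))² = (134 + 6*(-12 + 6*1)/(5 + √2*√(6*1)))² = (134 + 6*(-12 + 6)/(5 + √2*√6))² = (134 + 6*(-6)/(5 + 2*√3))² = (134 - 36/(5 + 2*√3))²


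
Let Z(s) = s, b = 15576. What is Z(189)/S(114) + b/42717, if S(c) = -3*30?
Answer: -247099/142390 ≈ -1.7354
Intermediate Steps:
S(c) = -90
Z(189)/S(114) + b/42717 = 189/(-90) + 15576/42717 = 189*(-1/90) + 15576*(1/42717) = -21/10 + 5192/14239 = -247099/142390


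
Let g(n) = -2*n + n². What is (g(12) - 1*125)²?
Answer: 25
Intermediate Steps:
g(n) = n² - 2*n
(g(12) - 1*125)² = (12*(-2 + 12) - 1*125)² = (12*10 - 125)² = (120 - 125)² = (-5)² = 25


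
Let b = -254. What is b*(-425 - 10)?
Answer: 110490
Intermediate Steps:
b*(-425 - 10) = -254*(-425 - 10) = -254*(-435) = 110490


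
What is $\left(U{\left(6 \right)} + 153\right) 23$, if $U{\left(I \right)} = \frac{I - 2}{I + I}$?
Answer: $\frac{10580}{3} \approx 3526.7$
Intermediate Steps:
$U{\left(I \right)} = \frac{-2 + I}{2 I}$
$\left(U{\left(6 \right)} + 153\right) 23 = \left(\frac{-2 + 6}{2 \cdot 6} + 153\right) 23 = \left(\frac{1}{2} \cdot \frac{1}{6} \cdot 4 + 153\right) 23 = \left(\frac{1}{3} + 153\right) 23 = \frac{460}{3} \cdot 23 = \frac{10580}{3}$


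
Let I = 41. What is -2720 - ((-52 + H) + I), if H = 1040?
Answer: -3749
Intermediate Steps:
-2720 - ((-52 + H) + I) = -2720 - ((-52 + 1040) + 41) = -2720 - (988 + 41) = -2720 - 1*1029 = -2720 - 1029 = -3749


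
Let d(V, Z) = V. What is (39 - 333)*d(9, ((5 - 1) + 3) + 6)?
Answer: -2646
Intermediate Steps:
(39 - 333)*d(9, ((5 - 1) + 3) + 6) = (39 - 333)*9 = -294*9 = -2646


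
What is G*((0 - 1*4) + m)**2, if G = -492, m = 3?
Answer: -492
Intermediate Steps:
G*((0 - 1*4) + m)**2 = -492*((0 - 1*4) + 3)**2 = -492*((0 - 4) + 3)**2 = -492*(-4 + 3)**2 = -492*(-1)**2 = -492*1 = -492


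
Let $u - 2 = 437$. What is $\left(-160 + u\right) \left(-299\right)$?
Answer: $-83421$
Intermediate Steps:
$u = 439$ ($u = 2 + 437 = 439$)
$\left(-160 + u\right) \left(-299\right) = \left(-160 + 439\right) \left(-299\right) = 279 \left(-299\right) = -83421$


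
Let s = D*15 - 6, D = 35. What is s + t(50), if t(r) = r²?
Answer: 3019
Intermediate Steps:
s = 519 (s = 35*15 - 6 = 525 - 6 = 519)
s + t(50) = 519 + 50² = 519 + 2500 = 3019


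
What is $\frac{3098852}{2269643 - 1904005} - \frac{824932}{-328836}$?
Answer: $\frac{165080072861}{15029367171} \approx 10.984$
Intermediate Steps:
$\frac{3098852}{2269643 - 1904005} - \frac{824932}{-328836} = \frac{3098852}{365638} - - \frac{206233}{82209} = 3098852 \cdot \frac{1}{365638} + \frac{206233}{82209} = \frac{1549426}{182819} + \frac{206233}{82209} = \frac{165080072861}{15029367171}$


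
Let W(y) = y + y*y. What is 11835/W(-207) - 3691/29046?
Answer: 50261/334029 ≈ 0.15047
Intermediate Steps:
W(y) = y + y**2
11835/W(-207) - 3691/29046 = 11835/((-207*(1 - 207))) - 3691/29046 = 11835/((-207*(-206))) - 3691*1/29046 = 11835/42642 - 3691/29046 = 11835*(1/42642) - 3691/29046 = 1315/4738 - 3691/29046 = 50261/334029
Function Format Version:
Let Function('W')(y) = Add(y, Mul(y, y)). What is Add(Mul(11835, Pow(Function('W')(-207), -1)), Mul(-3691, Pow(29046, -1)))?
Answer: Rational(50261, 334029) ≈ 0.15047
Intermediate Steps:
Function('W')(y) = Add(y, Pow(y, 2))
Add(Mul(11835, Pow(Function('W')(-207), -1)), Mul(-3691, Pow(29046, -1))) = Add(Mul(11835, Pow(Mul(-207, Add(1, -207)), -1)), Mul(-3691, Pow(29046, -1))) = Add(Mul(11835, Pow(Mul(-207, -206), -1)), Mul(-3691, Rational(1, 29046))) = Add(Mul(11835, Pow(42642, -1)), Rational(-3691, 29046)) = Add(Mul(11835, Rational(1, 42642)), Rational(-3691, 29046)) = Add(Rational(1315, 4738), Rational(-3691, 29046)) = Rational(50261, 334029)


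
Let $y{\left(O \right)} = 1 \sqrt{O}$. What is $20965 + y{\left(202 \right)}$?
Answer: $20965 + \sqrt{202} \approx 20979.0$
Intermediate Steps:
$y{\left(O \right)} = \sqrt{O}$
$20965 + y{\left(202 \right)} = 20965 + \sqrt{202}$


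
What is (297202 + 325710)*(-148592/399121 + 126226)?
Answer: 31381869745451648/399121 ≈ 7.8627e+10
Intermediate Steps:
(297202 + 325710)*(-148592/399121 + 126226) = 622912*(-148592*1/399121 + 126226) = 622912*(-148592/399121 + 126226) = 622912*(50379298754/399121) = 31381869745451648/399121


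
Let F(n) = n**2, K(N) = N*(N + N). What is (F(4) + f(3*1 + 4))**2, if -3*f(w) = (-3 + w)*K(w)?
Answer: 118336/9 ≈ 13148.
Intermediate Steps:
K(N) = 2*N**2 (K(N) = N*(2*N) = 2*N**2)
f(w) = -2*w**2*(-3 + w)/3 (f(w) = -(-3 + w)*2*w**2/3 = -2*w**2*(-3 + w)/3)
(F(4) + f(3*1 + 4))**2 = (4**2 + 2*(3*1 + 4)**2*(3 - (3*1 + 4))/3)**2 = (16 + 2*(3 + 4)**2*(3 - (3 + 4))/3)**2 = (16 + (2/3)*7**2*(3 - 1*7))**2 = (16 + (2/3)*49*(3 - 7))**2 = (16 + (2/3)*49*(-4))**2 = (16 - 392/3)**2 = (-344/3)**2 = 118336/9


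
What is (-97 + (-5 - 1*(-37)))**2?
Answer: 4225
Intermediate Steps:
(-97 + (-5 - 1*(-37)))**2 = (-97 + (-5 + 37))**2 = (-97 + 32)**2 = (-65)**2 = 4225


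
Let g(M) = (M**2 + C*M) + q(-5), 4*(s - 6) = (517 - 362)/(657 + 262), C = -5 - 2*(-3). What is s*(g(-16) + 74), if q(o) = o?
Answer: 6863199/3676 ≈ 1867.0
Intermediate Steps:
C = 1 (C = -5 + 6 = 1)
s = 22211/3676 (s = 6 + ((517 - 362)/(657 + 262))/4 = 6 + (155/919)/4 = 6 + (155*(1/919))/4 = 6 + (1/4)*(155/919) = 6 + 155/3676 = 22211/3676 ≈ 6.0422)
g(M) = -5 + M + M**2 (g(M) = (M**2 + 1*M) - 5 = (M**2 + M) - 5 = (M + M**2) - 5 = -5 + M + M**2)
s*(g(-16) + 74) = 22211*((-5 - 16 + (-16)**2) + 74)/3676 = 22211*((-5 - 16 + 256) + 74)/3676 = 22211*(235 + 74)/3676 = (22211/3676)*309 = 6863199/3676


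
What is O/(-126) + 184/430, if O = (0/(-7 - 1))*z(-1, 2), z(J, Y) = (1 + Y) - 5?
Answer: 92/215 ≈ 0.42791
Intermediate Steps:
z(J, Y) = -4 + Y
O = 0 (O = (0/(-7 - 1))*(-4 + 2) = (0/(-8))*(-2) = (0*(-⅛))*(-2) = 0*(-2) = 0)
O/(-126) + 184/430 = 0/(-126) + 184/430 = 0*(-1/126) + 184*(1/430) = 0 + 92/215 = 92/215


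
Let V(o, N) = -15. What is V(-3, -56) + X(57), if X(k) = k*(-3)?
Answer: -186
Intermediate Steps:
X(k) = -3*k
V(-3, -56) + X(57) = -15 - 3*57 = -15 - 171 = -186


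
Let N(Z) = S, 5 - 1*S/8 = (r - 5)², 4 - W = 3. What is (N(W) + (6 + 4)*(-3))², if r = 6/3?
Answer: 3844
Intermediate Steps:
r = 2 (r = 6*(⅓) = 2)
W = 1 (W = 4 - 1*3 = 4 - 3 = 1)
S = -32 (S = 40 - 8*(2 - 5)² = 40 - 8*(-3)² = 40 - 8*9 = 40 - 72 = -32)
N(Z) = -32
(N(W) + (6 + 4)*(-3))² = (-32 + (6 + 4)*(-3))² = (-32 + 10*(-3))² = (-32 - 30)² = (-62)² = 3844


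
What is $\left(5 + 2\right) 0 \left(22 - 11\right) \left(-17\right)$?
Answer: $0$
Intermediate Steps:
$\left(5 + 2\right) 0 \left(22 - 11\right) \left(-17\right) = 7 \cdot 0 \left(22 - 11\right) \left(-17\right) = 0 \cdot 11 \left(-17\right) = 0 \left(-17\right) = 0$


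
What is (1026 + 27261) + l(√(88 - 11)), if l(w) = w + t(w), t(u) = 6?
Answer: 28293 + √77 ≈ 28302.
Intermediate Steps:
l(w) = 6 + w (l(w) = w + 6 = 6 + w)
(1026 + 27261) + l(√(88 - 11)) = (1026 + 27261) + (6 + √(88 - 11)) = 28287 + (6 + √77) = 28293 + √77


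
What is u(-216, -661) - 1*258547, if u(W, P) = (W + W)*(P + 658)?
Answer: -257251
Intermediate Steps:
u(W, P) = 2*W*(658 + P) (u(W, P) = (2*W)*(658 + P) = 2*W*(658 + P))
u(-216, -661) - 1*258547 = 2*(-216)*(658 - 661) - 1*258547 = 2*(-216)*(-3) - 258547 = 1296 - 258547 = -257251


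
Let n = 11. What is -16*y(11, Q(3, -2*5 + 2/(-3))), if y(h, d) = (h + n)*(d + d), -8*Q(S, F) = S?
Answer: 264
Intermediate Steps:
Q(S, F) = -S/8
y(h, d) = 2*d*(11 + h) (y(h, d) = (h + 11)*(d + d) = (11 + h)*(2*d) = 2*d*(11 + h))
-16*y(11, Q(3, -2*5 + 2/(-3))) = -32*(-1/8*3)*(11 + 11) = -32*(-3)*22/8 = -16*(-33/2) = 264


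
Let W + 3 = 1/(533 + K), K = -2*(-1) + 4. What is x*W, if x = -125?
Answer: 202000/539 ≈ 374.77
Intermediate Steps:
K = 6 (K = 2 + 4 = 6)
W = -1616/539 (W = -3 + 1/(533 + 6) = -3 + 1/539 = -1616/539 ≈ -2.9981)
x*W = -125*(-1616/539) = 202000/539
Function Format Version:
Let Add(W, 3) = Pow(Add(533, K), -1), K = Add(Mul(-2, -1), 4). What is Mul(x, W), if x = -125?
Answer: Rational(202000, 539) ≈ 374.77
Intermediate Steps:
K = 6 (K = Add(2, 4) = 6)
W = Rational(-1616, 539) (W = Add(-3, Pow(Add(533, 6), -1)) = Add(-3, Pow(539, -1)) = Add(-3, Rational(1, 539)) = Rational(-1616, 539) ≈ -2.9981)
Mul(x, W) = Mul(-125, Rational(-1616, 539)) = Rational(202000, 539)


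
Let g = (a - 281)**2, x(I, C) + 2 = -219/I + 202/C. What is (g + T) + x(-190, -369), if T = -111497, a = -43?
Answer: -457285099/70110 ≈ -6522.4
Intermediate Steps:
x(I, C) = -2 - 219/I + 202/C (x(I, C) = -2 + (-219/I + 202/C) = -2 - 219/I + 202/C)
g = 104976 (g = (-43 - 281)**2 = (-324)**2 = 104976)
(g + T) + x(-190, -369) = (104976 - 111497) + (-2 - 219/(-190) + 202/(-369)) = -6521 + (-2 - 219*(-1/190) + 202*(-1/369)) = -6521 + (-2 + 219/190 - 202/369) = -6521 - 97789/70110 = -457285099/70110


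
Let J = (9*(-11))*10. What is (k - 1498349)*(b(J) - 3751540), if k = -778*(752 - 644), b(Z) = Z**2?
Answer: 4385451827120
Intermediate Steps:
J = -990 (J = -99*10 = -990)
k = -84024 (k = -778*108 = -84024)
(k - 1498349)*(b(J) - 3751540) = (-84024 - 1498349)*((-990)**2 - 3751540) = -1582373*(980100 - 3751540) = -1582373*(-2771440) = 4385451827120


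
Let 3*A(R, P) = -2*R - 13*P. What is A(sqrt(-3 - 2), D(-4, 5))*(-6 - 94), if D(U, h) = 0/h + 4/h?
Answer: 1040/3 + 200*I*sqrt(5)/3 ≈ 346.67 + 149.07*I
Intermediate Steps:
D(U, h) = 4/h (D(U, h) = 0 + 4/h = 4/h)
A(R, P) = -13*P/3 - 2*R/3 (A(R, P) = (-2*R - 13*P)/3 = (-13*P - 2*R)/3 = -13*P/3 - 2*R/3)
A(sqrt(-3 - 2), D(-4, 5))*(-6 - 94) = (-52/(3*5) - 2*sqrt(-3 - 2)/3)*(-6 - 94) = (-52/(3*5) - 2*I*sqrt(5)/3)*(-100) = (-13/3*4/5 - 2*I*sqrt(5)/3)*(-100) = (-52/15 - 2*I*sqrt(5)/3)*(-100) = 1040/3 + 200*I*sqrt(5)/3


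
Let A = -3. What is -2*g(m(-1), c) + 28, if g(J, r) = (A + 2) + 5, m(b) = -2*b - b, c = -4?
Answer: 20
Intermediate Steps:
m(b) = -3*b
g(J, r) = 4 (g(J, r) = (-3 + 2) + 5 = -1 + 5 = 4)
-2*g(m(-1), c) + 28 = -2*4 + 28 = -8 + 28 = 20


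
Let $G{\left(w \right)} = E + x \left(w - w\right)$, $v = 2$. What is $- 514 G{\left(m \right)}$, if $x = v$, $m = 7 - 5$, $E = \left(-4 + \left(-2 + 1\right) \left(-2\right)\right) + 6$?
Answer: $-2056$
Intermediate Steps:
$E = 4$ ($E = \left(-4 - -2\right) + 6 = \left(-4 + 2\right) + 6 = -2 + 6 = 4$)
$m = 2$ ($m = 7 - 5 = 2$)
$x = 2$
$G{\left(w \right)} = 4$ ($G{\left(w \right)} = 4 + 2 \left(w - w\right) = 4 + 2 \cdot 0 = 4 + 0 = 4$)
$- 514 G{\left(m \right)} = \left(-514\right) 4 = -2056$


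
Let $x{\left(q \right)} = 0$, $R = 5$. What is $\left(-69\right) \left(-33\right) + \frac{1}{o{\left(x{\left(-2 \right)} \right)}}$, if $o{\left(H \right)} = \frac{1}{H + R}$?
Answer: $2282$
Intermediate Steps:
$o{\left(H \right)} = \frac{1}{5 + H}$ ($o{\left(H \right)} = \frac{1}{H + 5} = \frac{1}{5 + H}$)
$\left(-69\right) \left(-33\right) + \frac{1}{o{\left(x{\left(-2 \right)} \right)}} = \left(-69\right) \left(-33\right) + \frac{1}{\frac{1}{5 + 0}} = 2277 + \frac{1}{\frac{1}{5}} = 2277 + 5 = 2282$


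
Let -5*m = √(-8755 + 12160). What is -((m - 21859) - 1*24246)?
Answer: 46105 + √3405/5 ≈ 46117.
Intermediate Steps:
m = -√3405/5 (m = -√(-8755 + 12160)/5 = -√3405/5 ≈ -11.670)
-((m - 21859) - 1*24246) = -((-√3405/5 - 21859) - 1*24246) = -((-21859 - √3405/5) - 24246) = -(-46105 - √3405/5) = 46105 + √3405/5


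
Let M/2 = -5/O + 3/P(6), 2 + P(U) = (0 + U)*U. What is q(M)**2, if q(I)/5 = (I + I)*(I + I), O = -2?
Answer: 23987814400/83521 ≈ 2.8721e+5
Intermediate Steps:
P(U) = -2 + U**2 (P(U) = -2 + (0 + U)*U = -2 + U*U = -2 + U**2)
M = 88/17 (M = 2*(-5/(-2) + 3/(-2 + 6**2)) = 2*(-5*(-1/2) + 3/(-2 + 36)) = 2*(5/2 + 3/34) = 2*(44/17) = 88/17 ≈ 5.1765)
q(I) = 20*I**2 (q(I) = 5*((I + I)*(I + I)) = 5*((2*I)*(2*I)) = 5*(4*I**2) = 20*I**2)
q(M)**2 = (20*(88/17)**2)**2 = (20*(7744/289))**2 = (154880/289)**2 = 23987814400/83521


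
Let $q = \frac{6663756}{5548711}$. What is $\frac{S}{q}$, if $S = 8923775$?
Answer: $\frac{49515448504025}{6663756} \approx 7.4306 \cdot 10^{6}$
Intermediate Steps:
$q = \frac{6663756}{5548711}$ ($q = 6663756 \cdot \frac{1}{5548711} = \frac{6663756}{5548711} \approx 1.201$)
$\frac{S}{q} = \frac{8923775}{\frac{6663756}{5548711}} = 8923775 \cdot \frac{5548711}{6663756} = \frac{49515448504025}{6663756}$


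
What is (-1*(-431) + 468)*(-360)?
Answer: -323640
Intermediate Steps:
(-1*(-431) + 468)*(-360) = (431 + 468)*(-360) = 899*(-360) = -323640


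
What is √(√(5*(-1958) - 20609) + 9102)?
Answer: √(9102 + I*√30399) ≈ 95.409 + 0.9137*I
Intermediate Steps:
√(√(5*(-1958) - 20609) + 9102) = √(√(-9790 - 20609) + 9102) = √(√(-30399) + 9102) = √(I*√30399 + 9102) = √(9102 + I*√30399)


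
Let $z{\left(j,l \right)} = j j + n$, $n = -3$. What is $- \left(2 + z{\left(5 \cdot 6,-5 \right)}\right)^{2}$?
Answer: $-808201$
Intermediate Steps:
$z{\left(j,l \right)} = -3 + j^{2}$ ($z{\left(j,l \right)} = j j - 3 = j^{2} - 3 = -3 + j^{2}$)
$- \left(2 + z{\left(5 \cdot 6,-5 \right)}\right)^{2} = - \left(2 - \left(3 - \left(5 \cdot 6\right)^{2}\right)\right)^{2} = - \left(2 - \left(3 - 30^{2}\right)\right)^{2} = - \left(2 + \left(-3 + 900\right)\right)^{2} = - \left(2 + 897\right)^{2} = - 899^{2} = \left(-1\right) 808201 = -808201$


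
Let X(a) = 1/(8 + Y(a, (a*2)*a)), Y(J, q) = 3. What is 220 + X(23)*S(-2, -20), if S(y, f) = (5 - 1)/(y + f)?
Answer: 26618/121 ≈ 219.98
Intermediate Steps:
X(a) = 1/11 (X(a) = 1/(8 + 3) = 1/11)
S(y, f) = 4/(f + y)
220 + X(23)*S(-2, -20) = 220 + (4/(-20 - 2))/11 = 220 + (4/(-22))/11 = 220 + (4*(-1/22))/11 = 220 + (1/11)*(-2/11) = 220 - 2/121 = 26618/121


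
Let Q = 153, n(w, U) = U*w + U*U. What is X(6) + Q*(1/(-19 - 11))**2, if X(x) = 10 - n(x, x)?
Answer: -6183/100 ≈ -61.830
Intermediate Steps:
n(w, U) = U**2 + U*w (n(w, U) = U*w + U**2 = U**2 + U*w)
X(x) = 10 - 2*x**2 (X(x) = 10 - x*(x + x) = 10 - x*2*x = 10 - 2*x**2)
X(6) + Q*(1/(-19 - 11))**2 = (10 - 2*6**2) + 153*(1/(-19 - 11))**2 = (10 - 2*36) + 153*(1/(-30))**2 = (10 - 72) + 153*(-1/30)**2 = -62 + 153*(1/900) = -62 + 17/100 = -6183/100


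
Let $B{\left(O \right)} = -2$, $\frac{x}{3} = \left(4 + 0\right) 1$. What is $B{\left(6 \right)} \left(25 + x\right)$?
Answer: $-74$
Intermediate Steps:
$x = 12$ ($x = 3 \left(4 + 0\right) 1 = 3 \cdot 4 \cdot 1 = 3 \cdot 4 = 12$)
$B{\left(6 \right)} \left(25 + x\right) = - 2 \left(25 + 12\right) = \left(-2\right) 37 = -74$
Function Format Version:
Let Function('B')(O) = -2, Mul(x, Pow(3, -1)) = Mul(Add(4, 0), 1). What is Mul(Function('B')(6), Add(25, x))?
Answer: -74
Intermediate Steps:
x = 12 (x = Mul(3, Mul(Add(4, 0), 1)) = Mul(3, Mul(4, 1)) = Mul(3, 4) = 12)
Mul(Function('B')(6), Add(25, x)) = Mul(-2, Add(25, 12)) = Mul(-2, 37) = -74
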